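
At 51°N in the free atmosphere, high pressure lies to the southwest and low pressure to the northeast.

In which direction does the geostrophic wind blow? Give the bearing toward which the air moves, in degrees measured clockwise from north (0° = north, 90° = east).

135°

The pressure-gradient force points toward the northeast (bearing 045°).
Geostrophic balance: in the Northern Hemisphere the Coriolis force deflects motion to the right, so the geostrophic wind blows 90° to the right of the pressure-gradient force (low pressure on the left).
Rotating 045° by 90° clockwise gives 135° — the wind blows toward the southeast.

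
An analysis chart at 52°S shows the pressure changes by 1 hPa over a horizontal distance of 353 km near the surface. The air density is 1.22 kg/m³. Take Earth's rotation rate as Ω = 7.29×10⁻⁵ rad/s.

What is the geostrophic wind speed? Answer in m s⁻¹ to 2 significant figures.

Coriolis parameter at 52°S:
f = 2Ω sin φ = 2 × 7.29×10⁻⁵ × sin 52° = 1.15×10⁻⁴ s⁻¹
Pressure gradient: |∂P/∂n| = 100 Pa / 353000 m = 2.83×10⁻⁴ Pa/m
Geostrophic balance (pressure-gradient force = Coriolis force):
V_g = (1/(fρ)) |∂P/∂n| = 2.83×10⁻⁴ / (1.15×10⁻⁴ × 1.22) = 2.02 m/s

2.0 m s⁻¹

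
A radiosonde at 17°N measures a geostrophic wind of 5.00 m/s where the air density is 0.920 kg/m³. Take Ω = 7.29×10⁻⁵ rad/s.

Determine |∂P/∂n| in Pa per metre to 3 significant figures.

1.96×10⁻⁴ Pa/m

Coriolis parameter at 17°N:
f = 2Ω sin φ = 2 × 7.29×10⁻⁵ × sin 17° = 4.26×10⁻⁵ s⁻¹
Geostrophic balance rearranged: |∂P/∂n| = f ρ V_g
|∂P/∂n| = 4.26×10⁻⁵ × 0.920 × 5.00 = 1.96×10⁻⁴ Pa/m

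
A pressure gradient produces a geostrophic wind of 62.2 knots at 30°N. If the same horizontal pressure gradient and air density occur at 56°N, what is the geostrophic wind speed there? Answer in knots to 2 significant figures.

38 knots

With the same pressure gradient and density, V_g ∝ 1/f ∝ 1/sin φ.
V₂ = V₁ · sin φ₁ / sin φ₂ = 62.2 × sin 30° / sin 56°
V₂ = 62.2 × 0.5000/0.8290 = 38 knots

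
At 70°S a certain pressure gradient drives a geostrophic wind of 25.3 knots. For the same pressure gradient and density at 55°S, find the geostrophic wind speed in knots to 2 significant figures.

With the same pressure gradient and density, V_g ∝ 1/f ∝ 1/sin φ.
V₂ = V₁ · sin φ₁ / sin φ₂ = 25.3 × sin 70° / sin 55°
V₂ = 25.3 × 0.9397/0.8192 = 29 knots

29 knots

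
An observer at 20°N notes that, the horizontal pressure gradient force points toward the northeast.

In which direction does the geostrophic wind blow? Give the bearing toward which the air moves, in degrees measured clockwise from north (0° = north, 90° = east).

The pressure-gradient force points toward the northeast (bearing 045°).
Geostrophic balance: in the Northern Hemisphere the Coriolis force deflects motion to the right, so the geostrophic wind blows 90° to the right of the pressure-gradient force (low pressure on the left).
Rotating 045° by 90° clockwise gives 135° — the wind blows toward the southeast.

135°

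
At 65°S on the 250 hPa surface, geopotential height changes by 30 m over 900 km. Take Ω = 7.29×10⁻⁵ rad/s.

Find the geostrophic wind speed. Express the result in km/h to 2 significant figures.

8.9 km/h

Coriolis parameter at 65°S:
f = 2Ω sin φ = 2 × 7.29×10⁻⁵ × sin 65° = 1.32×10⁻⁴ s⁻¹
Height gradient: |∂Z/∂n| = 30 m / 900000 m = 3.33×10⁻⁵
On a pressure surface, geostrophic balance gives V_g = (g/f)|∂Z/∂n|:
V_g = 9.81 × 3.33×10⁻⁵ / 1.32×10⁻⁴ = 2.47 m/s
Converting: 2.47 m/s × 3.6 = 8.9 km/h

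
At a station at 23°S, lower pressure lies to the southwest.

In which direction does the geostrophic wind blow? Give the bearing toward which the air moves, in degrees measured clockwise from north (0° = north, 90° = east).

135°

The pressure-gradient force points toward the southwest (bearing 225°).
Geostrophic balance: in the Southern Hemisphere the Coriolis force deflects motion to the left, so the geostrophic wind blows 90° to the left of the pressure-gradient force (low pressure on the right).
Rotating 225° by 90° counterclockwise gives 135° — the wind blows toward the southeast.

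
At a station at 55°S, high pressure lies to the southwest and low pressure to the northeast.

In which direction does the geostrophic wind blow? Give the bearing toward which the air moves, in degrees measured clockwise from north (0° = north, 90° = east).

The pressure-gradient force points toward the northeast (bearing 045°).
Geostrophic balance: in the Southern Hemisphere the Coriolis force deflects motion to the left, so the geostrophic wind blows 90° to the left of the pressure-gradient force (low pressure on the right).
Rotating 045° by 90° counterclockwise gives 315° — the wind blows toward the northwest.

315°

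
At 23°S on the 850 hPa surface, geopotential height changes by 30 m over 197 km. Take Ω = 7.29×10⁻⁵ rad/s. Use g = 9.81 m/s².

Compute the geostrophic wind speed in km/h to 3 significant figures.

Coriolis parameter at 23°S:
f = 2Ω sin φ = 2 × 7.29×10⁻⁵ × sin 23° = 5.70×10⁻⁵ s⁻¹
Height gradient: |∂Z/∂n| = 30 m / 197000 m = 1.52×10⁻⁴
On a pressure surface, geostrophic balance gives V_g = (g/f)|∂Z/∂n|:
V_g = 9.81 × 1.52×10⁻⁴ / 5.70×10⁻⁵ = 26.2 m/s
Converting: 26.2 m/s × 3.6 = 94.4 km/h

94.4 km/h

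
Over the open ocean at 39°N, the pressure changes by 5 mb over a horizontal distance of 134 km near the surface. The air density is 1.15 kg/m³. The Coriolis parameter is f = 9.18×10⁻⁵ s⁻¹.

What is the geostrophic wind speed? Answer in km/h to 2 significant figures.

130 km/h

Pressure gradient: |∂P/∂n| = 500 Pa / 134000 m = 3.73×10⁻³ Pa/m
Geostrophic balance (pressure-gradient force = Coriolis force):
V_g = (1/(fρ)) |∂P/∂n| = 3.73×10⁻³ / (9.18×10⁻⁵ × 1.15) = 35.3 m/s
Converting: 35.3 m/s × 3.6 = 130 km/h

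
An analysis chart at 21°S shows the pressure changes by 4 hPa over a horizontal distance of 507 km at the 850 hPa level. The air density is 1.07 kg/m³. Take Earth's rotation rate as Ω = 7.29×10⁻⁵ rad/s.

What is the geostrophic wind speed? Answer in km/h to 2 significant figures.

Coriolis parameter at 21°S:
f = 2Ω sin φ = 2 × 7.29×10⁻⁵ × sin 21° = 5.23×10⁻⁵ s⁻¹
Pressure gradient: |∂P/∂n| = 400 Pa / 507000 m = 7.89×10⁻⁴ Pa/m
Geostrophic balance (pressure-gradient force = Coriolis force):
V_g = (1/(fρ)) |∂P/∂n| = 7.89×10⁻⁴ / (5.23×10⁻⁵ × 1.07) = 14.1 m/s
Converting: 14.1 m/s × 3.6 = 51 km/h

51 km/h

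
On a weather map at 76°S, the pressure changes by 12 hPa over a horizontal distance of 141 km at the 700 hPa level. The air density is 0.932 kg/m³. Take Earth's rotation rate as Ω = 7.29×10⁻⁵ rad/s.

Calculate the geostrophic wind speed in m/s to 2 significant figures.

65 m/s

Coriolis parameter at 76°S:
f = 2Ω sin φ = 2 × 7.29×10⁻⁵ × sin 76° = 1.41×10⁻⁴ s⁻¹
Pressure gradient: |∂P/∂n| = 1200 Pa / 141000 m = 8.51×10⁻³ Pa/m
Geostrophic balance (pressure-gradient force = Coriolis force):
V_g = (1/(fρ)) |∂P/∂n| = 8.51×10⁻³ / (1.41×10⁻⁴ × 0.932) = 64.5 m/s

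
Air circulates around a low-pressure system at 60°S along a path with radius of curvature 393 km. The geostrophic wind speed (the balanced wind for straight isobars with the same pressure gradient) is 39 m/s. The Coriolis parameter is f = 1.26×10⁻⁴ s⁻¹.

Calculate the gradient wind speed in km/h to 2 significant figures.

92 km/h

Around a low, centrifugal force acts outward with Coriolis, so pressure-gradient force balances both:
(1/ρ)|∂P/∂n| = fV + V²/R  →  V² + fR·V − fR·V_g = 0
With fR = 1.26×10⁻⁴ × 393×10³ m = 49.5 m/s:
V = [−fR + √((fR)² + 4 fR V_g)]/2 = [−49.5 + √(49.5² + 4×49.5×39)]/2 = 25.7 m/s
Subgeostrophic (V < V_g = 39 m/s), as expected around a low.
Converting: 25.7 m/s × 3.6 = 92 km/h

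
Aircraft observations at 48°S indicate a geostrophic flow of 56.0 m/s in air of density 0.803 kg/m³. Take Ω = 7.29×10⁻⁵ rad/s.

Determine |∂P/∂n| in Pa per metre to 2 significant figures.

Coriolis parameter at 48°S:
f = 2Ω sin φ = 2 × 7.29×10⁻⁵ × sin 48° = 1.08×10⁻⁴ s⁻¹
Geostrophic balance rearranged: |∂P/∂n| = f ρ V_g
|∂P/∂n| = 1.08×10⁻⁴ × 0.803 × 56.0 = 4.87×10⁻³ Pa/m

4.9×10⁻³ Pa/m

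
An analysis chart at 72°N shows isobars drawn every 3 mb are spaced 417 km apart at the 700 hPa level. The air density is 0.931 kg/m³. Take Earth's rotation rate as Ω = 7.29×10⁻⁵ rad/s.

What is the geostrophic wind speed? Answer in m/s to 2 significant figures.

5.6 m/s

Coriolis parameter at 72°N:
f = 2Ω sin φ = 2 × 7.29×10⁻⁵ × sin 72° = 1.39×10⁻⁴ s⁻¹
Pressure gradient: |∂P/∂n| = 300 Pa / 417000 m = 7.19×10⁻⁴ Pa/m
Geostrophic balance (pressure-gradient force = Coriolis force):
V_g = (1/(fρ)) |∂P/∂n| = 7.19×10⁻⁴ / (1.39×10⁻⁴ × 0.931) = 5.57 m/s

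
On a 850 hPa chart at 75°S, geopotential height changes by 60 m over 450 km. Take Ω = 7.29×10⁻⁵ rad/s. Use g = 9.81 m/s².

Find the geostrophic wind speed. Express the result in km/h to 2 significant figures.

Coriolis parameter at 75°S:
f = 2Ω sin φ = 2 × 7.29×10⁻⁵ × sin 75° = 1.41×10⁻⁴ s⁻¹
Height gradient: |∂Z/∂n| = 60 m / 450000 m = 1.33×10⁻⁴
On a pressure surface, geostrophic balance gives V_g = (g/f)|∂Z/∂n|:
V_g = 9.81 × 1.33×10⁻⁴ / 1.41×10⁻⁴ = 9.29 m/s
Converting: 9.29 m/s × 3.6 = 33 km/h

33 km/h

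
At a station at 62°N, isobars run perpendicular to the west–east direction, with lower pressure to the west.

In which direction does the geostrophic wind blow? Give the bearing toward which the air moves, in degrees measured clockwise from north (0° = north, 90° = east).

000°

The pressure-gradient force points toward the west (bearing 270°).
Geostrophic balance: in the Northern Hemisphere the Coriolis force deflects motion to the right, so the geostrophic wind blows 90° to the right of the pressure-gradient force (low pressure on the left).
Rotating 270° by 90° clockwise gives 000° — the wind blows toward the north.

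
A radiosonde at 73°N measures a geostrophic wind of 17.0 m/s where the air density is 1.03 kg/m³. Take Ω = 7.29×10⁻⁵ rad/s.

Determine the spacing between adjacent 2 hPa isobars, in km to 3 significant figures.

81.9 km

Coriolis parameter at 73°N:
f = 2Ω sin φ = 2 × 7.29×10⁻⁵ × sin 73° = 1.39×10⁻⁴ s⁻¹
Geostrophic balance rearranged: |∂P/∂n| = f ρ V_g
|∂P/∂n| = 1.39×10⁻⁴ × 1.03 × 17.0 = 2.44×10⁻³ Pa/m
Isobar spacing: Δn = ΔP/|∂P/∂n| = 200 Pa / 2.44×10⁻³ Pa/m = 81920 m ≈ 81.9 km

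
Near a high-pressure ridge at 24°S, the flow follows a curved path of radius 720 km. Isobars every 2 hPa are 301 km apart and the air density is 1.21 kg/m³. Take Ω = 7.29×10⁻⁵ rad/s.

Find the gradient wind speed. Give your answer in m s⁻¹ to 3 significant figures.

13.6 m s⁻¹

Coriolis parameter at 24°S:
f = 2Ω sin φ = 2 × 7.29×10⁻⁵ × sin 24° = 5.93×10⁻⁵ s⁻¹
Pressure gradient: |∂P/∂n| = 200 Pa / 301000 m = 6.64×10⁻⁴ Pa/m
Geostrophic speed: V_g = |∂P/∂n|/(fρ) = 6.64×10⁻⁴/(5.93×10⁻⁵ × 1.21) = 9.26 m/s
Around a high, pressure-gradient force acts outward with centrifugal, so Coriolis balances both:
fV = (1/ρ)|∂P/∂n| + V²/R  →  V² − fR·V + fR·V_g = 0
With fR = 5.93×10⁻⁵ × 720×10³ m = 42.7 m/s:
V = [fR − √((fR)² − 4 fR V_g)]/2 = [42.7 − √(42.7² − 4×42.7×9.26)]/2 = 13.6 m/s
Supergeostrophic (V > V_g = 9.26 m/s), as expected around a high.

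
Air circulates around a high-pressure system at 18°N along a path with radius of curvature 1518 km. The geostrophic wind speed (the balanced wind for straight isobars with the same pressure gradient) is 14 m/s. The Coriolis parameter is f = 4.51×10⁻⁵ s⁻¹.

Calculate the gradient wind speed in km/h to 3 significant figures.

70.7 km/h

Around a high, pressure-gradient force acts outward with centrifugal, so Coriolis balances both:
fV = (1/ρ)|∂P/∂n| + V²/R  →  V² − fR·V + fR·V_g = 0
With fR = 4.51×10⁻⁵ × 1518×10³ m = 68.5 m/s:
V = [fR − √((fR)² − 4 fR V_g)]/2 = [68.5 − √(68.5² − 4×68.5×14)]/2 = 19.6 m/s
Supergeostrophic (V > V_g = 14 m/s), as expected around a high.
Converting: 19.6 m/s × 3.6 = 70.7 km/h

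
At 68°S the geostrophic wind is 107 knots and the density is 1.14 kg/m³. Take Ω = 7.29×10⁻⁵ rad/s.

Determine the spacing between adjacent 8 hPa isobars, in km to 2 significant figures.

Coriolis parameter at 68°S:
f = 2Ω sin φ = 2 × 7.29×10⁻⁵ × sin 68° = 1.35×10⁻⁴ s⁻¹
Wind speed in SI: 107 knots = 55.0 m/s
Geostrophic balance rearranged: |∂P/∂n| = f ρ V_g
|∂P/∂n| = 1.35×10⁻⁴ × 1.14 × 55.0 = 8.48×10⁻³ Pa/m
Isobar spacing: Δn = ΔP/|∂P/∂n| = 800 Pa / 8.48×10⁻³ Pa/m = 94306 m ≈ 94 km

94 km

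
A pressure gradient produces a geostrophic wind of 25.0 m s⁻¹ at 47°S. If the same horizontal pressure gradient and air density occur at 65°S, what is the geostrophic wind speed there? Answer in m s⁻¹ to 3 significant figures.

20.2 m s⁻¹

With the same pressure gradient and density, V_g ∝ 1/f ∝ 1/sin φ.
V₂ = V₁ · sin φ₁ / sin φ₂ = 25.0 × sin 47° / sin 65°
V₂ = 25.0 × 0.7314/0.9063 = 20.2 m s⁻¹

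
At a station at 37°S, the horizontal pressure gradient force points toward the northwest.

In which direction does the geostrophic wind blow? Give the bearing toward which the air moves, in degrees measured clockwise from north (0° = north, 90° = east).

The pressure-gradient force points toward the northwest (bearing 315°).
Geostrophic balance: in the Southern Hemisphere the Coriolis force deflects motion to the left, so the geostrophic wind blows 90° to the left of the pressure-gradient force (low pressure on the right).
Rotating 315° by 90° counterclockwise gives 225° — the wind blows toward the southwest.

225°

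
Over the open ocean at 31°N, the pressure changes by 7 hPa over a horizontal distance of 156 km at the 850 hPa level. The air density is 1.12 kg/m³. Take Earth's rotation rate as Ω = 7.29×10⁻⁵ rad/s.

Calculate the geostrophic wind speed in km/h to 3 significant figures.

Coriolis parameter at 31°N:
f = 2Ω sin φ = 2 × 7.29×10⁻⁵ × sin 31° = 7.51×10⁻⁵ s⁻¹
Pressure gradient: |∂P/∂n| = 700 Pa / 156000 m = 4.49×10⁻³ Pa/m
Geostrophic balance (pressure-gradient force = Coriolis force):
V_g = (1/(fρ)) |∂P/∂n| = 4.49×10⁻³ / (7.51×10⁻⁵ × 1.12) = 53.4 m/s
Converting: 53.4 m/s × 3.6 = 192 km/h

192 km/h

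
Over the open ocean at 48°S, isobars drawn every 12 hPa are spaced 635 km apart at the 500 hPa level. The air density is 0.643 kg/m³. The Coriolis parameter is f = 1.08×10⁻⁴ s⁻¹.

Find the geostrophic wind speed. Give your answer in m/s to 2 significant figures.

Pressure gradient: |∂P/∂n| = 1200 Pa / 635000 m = 1.89×10⁻³ Pa/m
Geostrophic balance (pressure-gradient force = Coriolis force):
V_g = (1/(fρ)) |∂P/∂n| = 1.89×10⁻³ / (1.08×10⁻⁴ × 0.643) = 27.2 m/s

27 m/s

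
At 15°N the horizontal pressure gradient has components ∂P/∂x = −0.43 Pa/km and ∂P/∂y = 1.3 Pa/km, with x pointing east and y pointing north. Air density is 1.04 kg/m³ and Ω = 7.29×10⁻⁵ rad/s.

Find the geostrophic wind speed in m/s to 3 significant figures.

34.9 m/s

Coriolis parameter at 15°N:
f = 2Ω sin φ = 2 × 7.29×10⁻⁵ × sin 15° = 3.77×10⁻⁵ s⁻¹
Component geostrophic relations (x east, y north):
u_g = −(1/(fρ)) ∂P/∂y,  v_g = (1/(fρ)) ∂P/∂x
u_g = −(1.3×10⁻³)/(3.77×10⁻⁵ × 1.04) = −33.1 m/s;  v_g = (−0.43×10⁻³)/(3.77×10⁻⁵ × 1.04) = −11.0 m/s
|V_g| = √(u_g² + v_g²) = 34.9 m/s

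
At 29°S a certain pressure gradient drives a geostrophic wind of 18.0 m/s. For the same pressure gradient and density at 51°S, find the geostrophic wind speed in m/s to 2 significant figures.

11 m/s

With the same pressure gradient and density, V_g ∝ 1/f ∝ 1/sin φ.
V₂ = V₁ · sin φ₁ / sin φ₂ = 18.0 × sin 29° / sin 51°
V₂ = 18.0 × 0.4848/0.7771 = 11 m/s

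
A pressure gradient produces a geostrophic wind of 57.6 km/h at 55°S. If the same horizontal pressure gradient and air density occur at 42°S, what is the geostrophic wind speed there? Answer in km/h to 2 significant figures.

71 km/h

With the same pressure gradient and density, V_g ∝ 1/f ∝ 1/sin φ.
V₂ = V₁ · sin φ₁ / sin φ₂ = 57.6 × sin 55° / sin 42°
V₂ = 57.6 × 0.8192/0.6691 = 71 km/h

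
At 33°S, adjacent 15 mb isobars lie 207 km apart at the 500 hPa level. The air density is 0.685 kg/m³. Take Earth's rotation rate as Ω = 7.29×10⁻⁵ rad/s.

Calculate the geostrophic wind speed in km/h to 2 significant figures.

480 km/h

Coriolis parameter at 33°S:
f = 2Ω sin φ = 2 × 7.29×10⁻⁵ × sin 33° = 7.94×10⁻⁵ s⁻¹
Pressure gradient: |∂P/∂n| = 1500 Pa / 207000 m = 7.25×10⁻³ Pa/m
Geostrophic balance (pressure-gradient force = Coriolis force):
V_g = (1/(fρ)) |∂P/∂n| = 7.25×10⁻³ / (7.94×10⁻⁵ × 0.685) = 133 m/s
Converting: 133 m/s × 3.6 = 480 km/h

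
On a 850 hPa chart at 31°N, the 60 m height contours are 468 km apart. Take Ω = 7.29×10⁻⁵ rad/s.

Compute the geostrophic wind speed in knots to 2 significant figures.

Coriolis parameter at 31°N:
f = 2Ω sin φ = 2 × 7.29×10⁻⁵ × sin 31° = 7.51×10⁻⁵ s⁻¹
Height gradient: |∂Z/∂n| = 60 m / 468000 m = 1.28×10⁻⁴
On a pressure surface, geostrophic balance gives V_g = (g/f)|∂Z/∂n|:
V_g = 9.81 × 1.28×10⁻⁴ / 7.51×10⁻⁵ = 16.7 m/s
Converting: 16.7 m/s × 1.944 = 33 knots

33 knots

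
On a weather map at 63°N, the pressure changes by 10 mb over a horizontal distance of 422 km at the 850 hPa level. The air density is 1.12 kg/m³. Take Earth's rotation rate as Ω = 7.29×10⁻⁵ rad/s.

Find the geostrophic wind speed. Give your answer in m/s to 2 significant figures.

16 m/s

Coriolis parameter at 63°N:
f = 2Ω sin φ = 2 × 7.29×10⁻⁵ × sin 63° = 1.30×10⁻⁴ s⁻¹
Pressure gradient: |∂P/∂n| = 1000 Pa / 422000 m = 2.37×10⁻³ Pa/m
Geostrophic balance (pressure-gradient force = Coriolis force):
V_g = (1/(fρ)) |∂P/∂n| = 2.37×10⁻³ / (1.30×10⁻⁴ × 1.12) = 16.3 m/s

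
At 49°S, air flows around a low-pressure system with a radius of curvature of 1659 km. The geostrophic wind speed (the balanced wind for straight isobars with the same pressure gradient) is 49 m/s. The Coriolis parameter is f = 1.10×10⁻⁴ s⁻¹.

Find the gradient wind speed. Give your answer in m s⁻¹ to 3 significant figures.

40.2 m s⁻¹

Around a low, centrifugal force acts outward with Coriolis, so pressure-gradient force balances both:
(1/ρ)|∂P/∂n| = fV + V²/R  →  V² + fR·V − fR·V_g = 0
With fR = 1.10×10⁻⁴ × 1659×10³ m = 182 m/s:
V = [−fR + √((fR)² + 4 fR V_g)]/2 = [−182 + √(182² + 4×182×49)]/2 = 40.2 m/s
Subgeostrophic (V < V_g = 49 m/s), as expected around a low.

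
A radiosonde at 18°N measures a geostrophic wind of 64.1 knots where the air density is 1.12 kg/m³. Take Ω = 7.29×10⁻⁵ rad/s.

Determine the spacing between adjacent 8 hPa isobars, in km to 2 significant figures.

Coriolis parameter at 18°N:
f = 2Ω sin φ = 2 × 7.29×10⁻⁵ × sin 18° = 4.51×10⁻⁵ s⁻¹
Wind speed in SI: 64.1 knots = 33.0 m/s
Geostrophic balance rearranged: |∂P/∂n| = f ρ V_g
|∂P/∂n| = 4.51×10⁻⁵ × 1.12 × 33.0 = 1.66×10⁻³ Pa/m
Isobar spacing: Δn = ΔP/|∂P/∂n| = 800 Pa / 1.66×10⁻³ Pa/m = 480768 m ≈ 480 km

480 km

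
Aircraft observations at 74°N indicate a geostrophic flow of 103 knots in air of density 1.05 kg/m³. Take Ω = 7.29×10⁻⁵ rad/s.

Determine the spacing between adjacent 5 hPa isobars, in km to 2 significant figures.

64 km

Coriolis parameter at 74°N:
f = 2Ω sin φ = 2 × 7.29×10⁻⁵ × sin 74° = 1.40×10⁻⁴ s⁻¹
Wind speed in SI: 103 knots = 53.0 m/s
Geostrophic balance rearranged: |∂P/∂n| = f ρ V_g
|∂P/∂n| = 1.40×10⁻⁴ × 1.05 × 53.0 = 7.80×10⁻³ Pa/m
Isobar spacing: Δn = ΔP/|∂P/∂n| = 500 Pa / 7.80×10⁻³ Pa/m = 64122 m ≈ 64 km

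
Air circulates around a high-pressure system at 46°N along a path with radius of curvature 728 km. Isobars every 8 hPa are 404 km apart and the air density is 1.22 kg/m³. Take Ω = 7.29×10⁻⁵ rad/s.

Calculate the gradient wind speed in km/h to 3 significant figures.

77.6 km/h

Coriolis parameter at 46°N:
f = 2Ω sin φ = 2 × 7.29×10⁻⁵ × sin 46° = 1.05×10⁻⁴ s⁻¹
Pressure gradient: |∂P/∂n| = 800 Pa / 404000 m = 1.98×10⁻³ Pa/m
Geostrophic speed: V_g = |∂P/∂n|/(fρ) = 1.98×10⁻³/(1.05×10⁻⁴ × 1.22) = 15.5 m/s
Around a high, pressure-gradient force acts outward with centrifugal, so Coriolis balances both:
fV = (1/ρ)|∂P/∂n| + V²/R  →  V² − fR·V + fR·V_g = 0
With fR = 1.05×10⁻⁴ × 728×10³ m = 76.4 m/s:
V = [fR − √((fR)² − 4 fR V_g)]/2 = [76.4 − √(76.4² − 4×76.4×15.5)]/2 = 21.6 m/s
Supergeostrophic (V > V_g = 15.5 m/s), as expected around a high.
Converting: 21.6 m/s × 3.6 = 77.6 km/h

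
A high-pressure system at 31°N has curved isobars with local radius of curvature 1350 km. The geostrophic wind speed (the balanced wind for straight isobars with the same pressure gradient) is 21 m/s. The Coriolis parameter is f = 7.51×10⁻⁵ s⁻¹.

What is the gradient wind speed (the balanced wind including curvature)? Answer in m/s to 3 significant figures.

Around a high, pressure-gradient force acts outward with centrifugal, so Coriolis balances both:
fV = (1/ρ)|∂P/∂n| + V²/R  →  V² − fR·V + fR·V_g = 0
With fR = 7.51×10⁻⁵ × 1350×10³ m = 101 m/s:
V = [fR − √((fR)² − 4 fR V_g)]/2 = [101 − √(101² − 4×101×21)]/2 = 29.7 m/s
Supergeostrophic (V > V_g = 21 m/s), as expected around a high.

29.7 m/s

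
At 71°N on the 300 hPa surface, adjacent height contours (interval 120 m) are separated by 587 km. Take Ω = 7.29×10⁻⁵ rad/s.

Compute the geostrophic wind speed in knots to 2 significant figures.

28 knots

Coriolis parameter at 71°N:
f = 2Ω sin φ = 2 × 7.29×10⁻⁵ × sin 71° = 1.38×10⁻⁴ s⁻¹
Height gradient: |∂Z/∂n| = 120 m / 587000 m = 2.04×10⁻⁴
On a pressure surface, geostrophic balance gives V_g = (g/f)|∂Z/∂n|:
V_g = 9.81 × 2.04×10⁻⁴ / 1.38×10⁻⁴ = 14.5 m/s
Converting: 14.5 m/s × 1.944 = 28 knots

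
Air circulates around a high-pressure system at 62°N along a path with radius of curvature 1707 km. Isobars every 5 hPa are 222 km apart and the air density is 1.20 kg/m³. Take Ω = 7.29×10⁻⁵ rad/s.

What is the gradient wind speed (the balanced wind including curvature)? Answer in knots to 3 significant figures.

30.5 knots

Coriolis parameter at 62°N:
f = 2Ω sin φ = 2 × 7.29×10⁻⁵ × sin 62° = 1.29×10⁻⁴ s⁻¹
Pressure gradient: |∂P/∂n| = 500 Pa / 222000 m = 2.25×10⁻³ Pa/m
Geostrophic speed: V_g = |∂P/∂n|/(fρ) = 2.25×10⁻³/(1.29×10⁻⁴ × 1.20) = 14.6 m/s
Around a high, pressure-gradient force acts outward with centrifugal, so Coriolis balances both:
fV = (1/ρ)|∂P/∂n| + V²/R  →  V² − fR·V + fR·V_g = 0
With fR = 1.29×10⁻⁴ × 1707×10³ m = 220 m/s:
V = [fR − √((fR)² − 4 fR V_g)]/2 = [220 − √(220² − 4×220×14.6)]/2 = 15.7 m/s
Supergeostrophic (V > V_g = 14.6 m/s), as expected around a high.
Converting: 15.7 m/s × 1.944 = 30.5 knots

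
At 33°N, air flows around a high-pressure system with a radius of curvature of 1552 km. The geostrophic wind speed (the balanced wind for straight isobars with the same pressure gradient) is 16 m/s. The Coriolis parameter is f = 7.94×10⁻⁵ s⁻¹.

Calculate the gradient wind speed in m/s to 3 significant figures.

18.9 m/s

Around a high, pressure-gradient force acts outward with centrifugal, so Coriolis balances both:
fV = (1/ρ)|∂P/∂n| + V²/R  →  V² − fR·V + fR·V_g = 0
With fR = 7.94×10⁻⁵ × 1552×10³ m = 123 m/s:
V = [fR − √((fR)² − 4 fR V_g)]/2 = [123 − √(123² − 4×123×16)]/2 = 18.9 m/s
Supergeostrophic (V > V_g = 16 m/s), as expected around a high.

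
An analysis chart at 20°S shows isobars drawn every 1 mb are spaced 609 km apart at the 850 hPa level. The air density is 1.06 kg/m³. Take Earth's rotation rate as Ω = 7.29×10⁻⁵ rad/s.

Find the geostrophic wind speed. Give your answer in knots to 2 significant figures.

6.0 knots

Coriolis parameter at 20°S:
f = 2Ω sin φ = 2 × 7.29×10⁻⁵ × sin 20° = 4.99×10⁻⁵ s⁻¹
Pressure gradient: |∂P/∂n| = 100 Pa / 609000 m = 1.64×10⁻⁴ Pa/m
Geostrophic balance (pressure-gradient force = Coriolis force):
V_g = (1/(fρ)) |∂P/∂n| = 1.64×10⁻⁴ / (4.99×10⁻⁵ × 1.06) = 3.11 m/s
Converting: 3.11 m/s × 1.944 = 6.0 knots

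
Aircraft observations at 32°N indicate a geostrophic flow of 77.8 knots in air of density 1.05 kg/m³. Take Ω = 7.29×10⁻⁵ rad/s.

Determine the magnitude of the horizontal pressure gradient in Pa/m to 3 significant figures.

3.25×10⁻³ Pa/m

Coriolis parameter at 32°N:
f = 2Ω sin φ = 2 × 7.29×10⁻⁵ × sin 32° = 7.73×10⁻⁵ s⁻¹
Wind speed in SI: 77.8 knots = 40.0 m/s
Geostrophic balance rearranged: |∂P/∂n| = f ρ V_g
|∂P/∂n| = 7.73×10⁻⁵ × 1.05 × 40.0 = 3.25×10⁻³ Pa/m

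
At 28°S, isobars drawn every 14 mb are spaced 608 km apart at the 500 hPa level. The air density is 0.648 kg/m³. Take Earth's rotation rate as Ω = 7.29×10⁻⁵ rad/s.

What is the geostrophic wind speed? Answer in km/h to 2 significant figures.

Coriolis parameter at 28°S:
f = 2Ω sin φ = 2 × 7.29×10⁻⁵ × sin 28° = 6.84×10⁻⁵ s⁻¹
Pressure gradient: |∂P/∂n| = 1400 Pa / 608000 m = 2.30×10⁻³ Pa/m
Geostrophic balance (pressure-gradient force = Coriolis force):
V_g = (1/(fρ)) |∂P/∂n| = 2.30×10⁻³ / (6.84×10⁻⁵ × 0.648) = 51.9 m/s
Converting: 51.9 m/s × 3.6 = 190 km/h

190 km/h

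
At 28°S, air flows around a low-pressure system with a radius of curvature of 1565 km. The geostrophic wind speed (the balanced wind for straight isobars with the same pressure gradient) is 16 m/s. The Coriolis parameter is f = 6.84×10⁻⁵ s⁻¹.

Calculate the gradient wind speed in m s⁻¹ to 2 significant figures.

Around a low, centrifugal force acts outward with Coriolis, so pressure-gradient force balances both:
(1/ρ)|∂P/∂n| = fV + V²/R  →  V² + fR·V − fR·V_g = 0
With fR = 6.84×10⁻⁵ × 1565×10³ m = 107 m/s:
V = [−fR + √((fR)² + 4 fR V_g)]/2 = [−107 + √(107² + 4×107×16)]/2 = 14.1 m/s
Subgeostrophic (V < V_g = 16 m/s), as expected around a low.

14 m s⁻¹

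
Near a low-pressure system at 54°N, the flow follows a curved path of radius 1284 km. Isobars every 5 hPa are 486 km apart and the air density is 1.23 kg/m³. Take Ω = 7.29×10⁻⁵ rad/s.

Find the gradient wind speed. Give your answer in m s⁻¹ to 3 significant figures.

6.79 m s⁻¹

Coriolis parameter at 54°N:
f = 2Ω sin φ = 2 × 7.29×10⁻⁵ × sin 54° = 1.18×10⁻⁴ s⁻¹
Pressure gradient: |∂P/∂n| = 500 Pa / 486000 m = 1.03×10⁻³ Pa/m
Geostrophic speed: V_g = |∂P/∂n|/(fρ) = 1.03×10⁻³/(1.18×10⁻⁴ × 1.23) = 7.09 m/s
Around a low, centrifugal force acts outward with Coriolis, so pressure-gradient force balances both:
(1/ρ)|∂P/∂n| = fV + V²/R  →  V² + fR·V − fR·V_g = 0
With fR = 1.18×10⁻⁴ × 1284×10³ m = 151 m/s:
V = [−fR + √((fR)² + 4 fR V_g)]/2 = [−151 + √(151² + 4×151×7.09)]/2 = 6.79 m/s
Subgeostrophic (V < V_g = 7.09 m/s), as expected around a low.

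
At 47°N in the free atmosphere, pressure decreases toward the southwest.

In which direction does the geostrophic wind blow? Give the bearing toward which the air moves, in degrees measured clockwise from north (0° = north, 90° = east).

315°

The pressure-gradient force points toward the southwest (bearing 225°).
Geostrophic balance: in the Northern Hemisphere the Coriolis force deflects motion to the right, so the geostrophic wind blows 90° to the right of the pressure-gradient force (low pressure on the left).
Rotating 225° by 90° clockwise gives 315° — the wind blows toward the northwest.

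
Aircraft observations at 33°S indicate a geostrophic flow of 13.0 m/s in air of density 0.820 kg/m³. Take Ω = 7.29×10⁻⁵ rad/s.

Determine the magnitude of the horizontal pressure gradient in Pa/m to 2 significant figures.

Coriolis parameter at 33°S:
f = 2Ω sin φ = 2 × 7.29×10⁻⁵ × sin 33° = 7.94×10⁻⁵ s⁻¹
Geostrophic balance rearranged: |∂P/∂n| = f ρ V_g
|∂P/∂n| = 7.94×10⁻⁵ × 0.820 × 13.0 = 8.46×10⁻⁴ Pa/m

8.5×10⁻⁴ Pa/m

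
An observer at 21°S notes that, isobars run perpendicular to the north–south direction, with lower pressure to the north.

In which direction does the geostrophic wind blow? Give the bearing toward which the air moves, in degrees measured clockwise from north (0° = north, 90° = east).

270°

The pressure-gradient force points toward the north (bearing 000°).
Geostrophic balance: in the Southern Hemisphere the Coriolis force deflects motion to the left, so the geostrophic wind blows 90° to the left of the pressure-gradient force (low pressure on the right).
Rotating 000° by 90° counterclockwise gives 270° — the wind blows toward the west.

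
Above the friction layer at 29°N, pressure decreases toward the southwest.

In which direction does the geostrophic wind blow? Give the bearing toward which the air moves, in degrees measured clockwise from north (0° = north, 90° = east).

315°

The pressure-gradient force points toward the southwest (bearing 225°).
Geostrophic balance: in the Northern Hemisphere the Coriolis force deflects motion to the right, so the geostrophic wind blows 90° to the right of the pressure-gradient force (low pressure on the left).
Rotating 225° by 90° clockwise gives 315° — the wind blows toward the northwest.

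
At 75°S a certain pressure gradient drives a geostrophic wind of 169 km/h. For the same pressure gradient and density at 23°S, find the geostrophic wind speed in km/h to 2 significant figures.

With the same pressure gradient and density, V_g ∝ 1/f ∝ 1/sin φ.
V₂ = V₁ · sin φ₁ / sin φ₂ = 169 × sin 75° / sin 23°
V₂ = 169 × 0.9659/0.3907 = 420 km/h

420 km/h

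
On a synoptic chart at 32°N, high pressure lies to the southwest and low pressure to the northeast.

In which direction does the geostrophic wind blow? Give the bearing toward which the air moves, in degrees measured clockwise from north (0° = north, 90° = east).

The pressure-gradient force points toward the northeast (bearing 045°).
Geostrophic balance: in the Northern Hemisphere the Coriolis force deflects motion to the right, so the geostrophic wind blows 90° to the right of the pressure-gradient force (low pressure on the left).
Rotating 045° by 90° clockwise gives 135° — the wind blows toward the southeast.

135°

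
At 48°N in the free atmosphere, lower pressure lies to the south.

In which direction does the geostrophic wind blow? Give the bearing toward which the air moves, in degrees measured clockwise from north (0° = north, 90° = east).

The pressure-gradient force points toward the south (bearing 180°).
Geostrophic balance: in the Northern Hemisphere the Coriolis force deflects motion to the right, so the geostrophic wind blows 90° to the right of the pressure-gradient force (low pressure on the left).
Rotating 180° by 90° clockwise gives 270° — the wind blows toward the west.

270°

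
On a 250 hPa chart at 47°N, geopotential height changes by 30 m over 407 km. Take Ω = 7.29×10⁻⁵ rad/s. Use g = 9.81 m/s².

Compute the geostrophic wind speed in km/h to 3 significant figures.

24.4 km/h

Coriolis parameter at 47°N:
f = 2Ω sin φ = 2 × 7.29×10⁻⁵ × sin 47° = 1.07×10⁻⁴ s⁻¹
Height gradient: |∂Z/∂n| = 30 m / 407000 m = 7.37×10⁻⁵
On a pressure surface, geostrophic balance gives V_g = (g/f)|∂Z/∂n|:
V_g = 9.81 × 7.37×10⁻⁵ / 1.07×10⁻⁴ = 6.78 m/s
Converting: 6.78 m/s × 3.6 = 24.4 km/h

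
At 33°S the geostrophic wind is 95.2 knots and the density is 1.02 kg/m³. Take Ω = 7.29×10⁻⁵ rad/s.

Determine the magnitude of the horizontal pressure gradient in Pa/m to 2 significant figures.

4.0×10⁻³ Pa/m

Coriolis parameter at 33°S:
f = 2Ω sin φ = 2 × 7.29×10⁻⁵ × sin 33° = 7.94×10⁻⁵ s⁻¹
Wind speed in SI: 95.2 knots = 49.0 m/s
Geostrophic balance rearranged: |∂P/∂n| = f ρ V_g
|∂P/∂n| = 7.94×10⁻⁵ × 1.02 × 49.0 = 3.97×10⁻³ Pa/m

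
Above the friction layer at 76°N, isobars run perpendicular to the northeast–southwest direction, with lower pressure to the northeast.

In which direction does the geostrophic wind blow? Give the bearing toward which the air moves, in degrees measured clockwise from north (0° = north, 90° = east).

135°

The pressure-gradient force points toward the northeast (bearing 045°).
Geostrophic balance: in the Northern Hemisphere the Coriolis force deflects motion to the right, so the geostrophic wind blows 90° to the right of the pressure-gradient force (low pressure on the left).
Rotating 045° by 90° clockwise gives 135° — the wind blows toward the southeast.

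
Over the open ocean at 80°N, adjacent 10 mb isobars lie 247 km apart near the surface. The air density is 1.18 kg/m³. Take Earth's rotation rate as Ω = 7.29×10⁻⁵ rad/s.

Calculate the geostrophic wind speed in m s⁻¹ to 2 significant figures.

Coriolis parameter at 80°N:
f = 2Ω sin φ = 2 × 7.29×10⁻⁵ × sin 80° = 1.44×10⁻⁴ s⁻¹
Pressure gradient: |∂P/∂n| = 1000 Pa / 247000 m = 4.05×10⁻³ Pa/m
Geostrophic balance (pressure-gradient force = Coriolis force):
V_g = (1/(fρ)) |∂P/∂n| = 4.05×10⁻³ / (1.44×10⁻⁴ × 1.18) = 23.9 m/s

24 m s⁻¹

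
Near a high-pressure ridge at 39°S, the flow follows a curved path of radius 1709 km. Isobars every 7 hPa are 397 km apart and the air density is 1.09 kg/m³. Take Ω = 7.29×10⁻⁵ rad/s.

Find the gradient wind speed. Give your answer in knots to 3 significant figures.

Coriolis parameter at 39°S:
f = 2Ω sin φ = 2 × 7.29×10⁻⁵ × sin 39° = 9.18×10⁻⁵ s⁻¹
Pressure gradient: |∂P/∂n| = 700 Pa / 397000 m = 1.76×10⁻³ Pa/m
Geostrophic speed: V_g = |∂P/∂n|/(fρ) = 1.76×10⁻³/(9.18×10⁻⁵ × 1.09) = 17.6 m/s
Around a high, pressure-gradient force acts outward with centrifugal, so Coriolis balances both:
fV = (1/ρ)|∂P/∂n| + V²/R  →  V² − fR·V + fR·V_g = 0
With fR = 9.18×10⁻⁵ × 1709×10³ m = 157 m/s:
V = [fR − √((fR)² − 4 fR V_g)]/2 = [157 − √(157² − 4×157×17.6)]/2 = 20.2 m/s
Supergeostrophic (V > V_g = 17.6 m/s), as expected around a high.
Converting: 20.2 m/s × 1.944 = 39.3 knots

39.3 knots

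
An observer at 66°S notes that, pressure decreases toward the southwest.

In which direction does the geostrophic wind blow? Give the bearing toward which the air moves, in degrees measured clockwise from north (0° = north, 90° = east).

The pressure-gradient force points toward the southwest (bearing 225°).
Geostrophic balance: in the Southern Hemisphere the Coriolis force deflects motion to the left, so the geostrophic wind blows 90° to the left of the pressure-gradient force (low pressure on the right).
Rotating 225° by 90° counterclockwise gives 135° — the wind blows toward the southeast.

135°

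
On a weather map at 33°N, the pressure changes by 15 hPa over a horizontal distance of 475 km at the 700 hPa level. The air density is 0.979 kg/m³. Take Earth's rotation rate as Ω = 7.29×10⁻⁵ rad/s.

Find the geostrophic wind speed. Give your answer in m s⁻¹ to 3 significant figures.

40.6 m s⁻¹

Coriolis parameter at 33°N:
f = 2Ω sin φ = 2 × 7.29×10⁻⁵ × sin 33° = 7.94×10⁻⁵ s⁻¹
Pressure gradient: |∂P/∂n| = 1500 Pa / 475000 m = 3.16×10⁻³ Pa/m
Geostrophic balance (pressure-gradient force = Coriolis force):
V_g = (1/(fρ)) |∂P/∂n| = 3.16×10⁻³ / (7.94×10⁻⁵ × 0.979) = 40.6 m/s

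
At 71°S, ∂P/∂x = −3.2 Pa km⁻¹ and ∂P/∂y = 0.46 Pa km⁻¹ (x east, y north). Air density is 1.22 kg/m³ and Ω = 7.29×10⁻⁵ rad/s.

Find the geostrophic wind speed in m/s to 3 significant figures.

19.2 m/s

Coriolis parameter at 71°S:
f = 2Ω sin φ = 2 × 7.29×10⁻⁵ × sin 71° = 1.38×10⁻⁴ s⁻¹
In the Southern Hemisphere f is negative: f = −1.38×10⁻⁴ s⁻¹.
Component geostrophic relations (x east, y north):
u_g = −(1/(fρ)) ∂P/∂y,  v_g = (1/(fρ)) ∂P/∂x
u_g = −(0.46×10⁻³)/(−1.38×10⁻⁴ × 1.22) = 2.74 m/s;  v_g = (−3.2×10⁻³)/(−1.38×10⁻⁴ × 1.22) = 19.0 m/s
|V_g| = √(u_g² + v_g²) = 19.2 m/s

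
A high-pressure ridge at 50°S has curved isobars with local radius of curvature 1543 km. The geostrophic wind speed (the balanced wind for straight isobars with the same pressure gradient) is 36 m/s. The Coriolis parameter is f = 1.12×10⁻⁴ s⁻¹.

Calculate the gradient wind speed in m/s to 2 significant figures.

Around a high, pressure-gradient force acts outward with centrifugal, so Coriolis balances both:
fV = (1/ρ)|∂P/∂n| + V²/R  →  V² − fR·V + fR·V_g = 0
With fR = 1.12×10⁻⁴ × 1543×10³ m = 173 m/s:
V = [fR − √((fR)² − 4 fR V_g)]/2 = [173 − √(173² − 4×173×36)]/2 = 51.1 m/s
Supergeostrophic (V > V_g = 36 m/s), as expected around a high.

51 m/s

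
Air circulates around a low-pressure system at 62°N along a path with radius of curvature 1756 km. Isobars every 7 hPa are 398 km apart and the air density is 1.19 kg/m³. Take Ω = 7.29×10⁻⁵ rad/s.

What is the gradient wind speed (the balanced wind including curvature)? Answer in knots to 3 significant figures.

21.3 knots

Coriolis parameter at 62°N:
f = 2Ω sin φ = 2 × 7.29×10⁻⁵ × sin 62° = 1.29×10⁻⁴ s⁻¹
Pressure gradient: |∂P/∂n| = 700 Pa / 398000 m = 1.76×10⁻³ Pa/m
Geostrophic speed: V_g = |∂P/∂n|/(fρ) = 1.76×10⁻³/(1.29×10⁻⁴ × 1.19) = 11.5 m/s
Around a low, centrifugal force acts outward with Coriolis, so pressure-gradient force balances both:
(1/ρ)|∂P/∂n| = fV + V²/R  →  V² + fR·V − fR·V_g = 0
With fR = 1.29×10⁻⁴ × 1756×10³ m = 226 m/s:
V = [−fR + √((fR)² + 4 fR V_g)]/2 = [−226 + √(226² + 4×226×11.5)]/2 = 11 m/s
Subgeostrophic (V < V_g = 11.5 m/s), as expected around a low.
Converting: 11 m/s × 1.944 = 21.3 knots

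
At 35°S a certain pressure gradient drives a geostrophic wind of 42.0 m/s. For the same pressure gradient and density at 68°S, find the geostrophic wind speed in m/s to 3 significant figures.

26.0 m/s

With the same pressure gradient and density, V_g ∝ 1/f ∝ 1/sin φ.
V₂ = V₁ · sin φ₁ / sin φ₂ = 42.0 × sin 35° / sin 68°
V₂ = 42.0 × 0.5736/0.9272 = 26.0 m/s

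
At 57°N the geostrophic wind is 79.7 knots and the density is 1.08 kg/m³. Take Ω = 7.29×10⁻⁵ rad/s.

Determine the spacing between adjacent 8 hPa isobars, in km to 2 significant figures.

150 km

Coriolis parameter at 57°N:
f = 2Ω sin φ = 2 × 7.29×10⁻⁵ × sin 57° = 1.22×10⁻⁴ s⁻¹
Wind speed in SI: 79.7 knots = 41.0 m/s
Geostrophic balance rearranged: |∂P/∂n| = f ρ V_g
|∂P/∂n| = 1.22×10⁻⁴ × 1.08 × 41.0 = 5.41×10⁻³ Pa/m
Isobar spacing: Δn = ΔP/|∂P/∂n| = 800 Pa / 5.41×10⁻³ Pa/m = 147748 m ≈ 150 km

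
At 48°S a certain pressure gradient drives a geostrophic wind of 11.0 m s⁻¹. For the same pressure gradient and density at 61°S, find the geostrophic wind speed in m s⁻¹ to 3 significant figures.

With the same pressure gradient and density, V_g ∝ 1/f ∝ 1/sin φ.
V₂ = V₁ · sin φ₁ / sin φ₂ = 11.0 × sin 48° / sin 61°
V₂ = 11.0 × 0.7431/0.8746 = 9.35 m s⁻¹

9.35 m s⁻¹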